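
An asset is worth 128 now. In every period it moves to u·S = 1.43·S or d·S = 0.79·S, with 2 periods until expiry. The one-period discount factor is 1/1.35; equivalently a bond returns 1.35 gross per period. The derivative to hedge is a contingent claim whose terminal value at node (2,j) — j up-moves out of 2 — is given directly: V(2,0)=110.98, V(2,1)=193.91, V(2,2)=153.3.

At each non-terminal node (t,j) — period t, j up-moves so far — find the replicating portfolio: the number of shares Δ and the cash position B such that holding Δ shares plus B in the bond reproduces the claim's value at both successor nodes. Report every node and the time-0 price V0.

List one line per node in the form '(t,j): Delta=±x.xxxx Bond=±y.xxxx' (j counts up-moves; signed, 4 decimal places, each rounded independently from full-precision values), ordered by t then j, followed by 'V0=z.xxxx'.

Under the risk-neutral measure, an up-move has probability p* = (R−d)/(u−d) = 0.8750 and values discount at R = 1.35.
At expiry t=2: V(2,0)=110.9800, V(2,1)=193.9100, V(2,2)=153.3000
  t=1,j=0: stock 101.1200 → up 144.6016 (V=193.9100), down 79.8848 (V=110.9800). Price 135.9583; hedge Δ=1.2814, bond B=6.3802.
  t=1,j=1: stock 183.0400 → up 261.7472 (V=153.3000), down 144.6016 (V=193.9100). Price 117.3157; hedge Δ=-0.3467, bond B=180.7689.
  t=0,j=0: stock 128.0000 → up 183.0400 (V=117.3157), down 101.1200 (V=135.9583). Price 88.6267; hedge Δ=-0.2276, bond B=117.7558.
Each (Δ,B) replicates both successor values, so the strategy is self-financing and V0 is arbitrage-free.

(0,0): Delta=-0.2276 Bond=117.7558
(1,0): Delta=1.2814 Bond=6.3802
(1,1): Delta=-0.3467 Bond=180.7689
V0=88.6267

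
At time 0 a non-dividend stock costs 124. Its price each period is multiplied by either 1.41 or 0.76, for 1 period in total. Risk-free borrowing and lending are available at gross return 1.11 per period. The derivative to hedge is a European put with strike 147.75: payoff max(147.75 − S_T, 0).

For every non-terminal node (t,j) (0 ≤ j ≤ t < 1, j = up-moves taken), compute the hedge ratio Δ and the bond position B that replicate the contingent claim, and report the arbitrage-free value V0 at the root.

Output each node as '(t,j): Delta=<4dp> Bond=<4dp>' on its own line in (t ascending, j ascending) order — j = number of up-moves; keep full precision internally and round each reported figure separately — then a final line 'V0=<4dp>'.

Since d<R<u, set p* = (R−d)/(u−d) = 0.5385; price each node as the discounted p*-expectation of its children.
Terminal payoffs: V(1,0)=53.5100, V(1,1)=0.0000
  t=0,j=0: stock 124.0000 → up 174.8400 (V=0.0000), down 94.2400 (V=53.5100). Price 22.2495; hedge Δ=-0.6639, bond B=104.5726.
Check: Δ(0,0)·S0 + B(0,0) = 22.2495 = V0.

(0,0): Delta=-0.6639 Bond=104.5726
V0=22.2495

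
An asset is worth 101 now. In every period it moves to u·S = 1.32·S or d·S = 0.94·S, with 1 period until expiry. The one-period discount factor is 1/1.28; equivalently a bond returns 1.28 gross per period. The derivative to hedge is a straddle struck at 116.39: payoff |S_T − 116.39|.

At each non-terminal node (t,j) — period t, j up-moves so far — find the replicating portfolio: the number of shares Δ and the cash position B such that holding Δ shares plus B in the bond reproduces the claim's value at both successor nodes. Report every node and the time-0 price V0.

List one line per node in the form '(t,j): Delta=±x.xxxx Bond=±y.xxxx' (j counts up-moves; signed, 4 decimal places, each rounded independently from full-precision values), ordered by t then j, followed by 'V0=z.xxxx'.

(0,0): Delta=-0.1178 Bond=25.4930
V0=13.5983

Under the risk-neutral measure, an up-move has probability p* = (R−d)/(u−d) = 0.8947 and values discount at R = 1.28.
At expiry t=1: V(1,0)=21.4500, V(1,1)=16.9300
(0,0): S=101.0000. Δ = (V_up−V_dn)/(S_up−S_dn) = (16.9300−21.4500)/(133.3200−94.9400) = -0.1178. V = [p*·16.9300 + (1−p*)·21.4500]/1.28 = 13.5983. B = V − Δ·S = 25.4930.
Check: Δ(0,0)·S0 + B(0,0) = 13.5983 = V0.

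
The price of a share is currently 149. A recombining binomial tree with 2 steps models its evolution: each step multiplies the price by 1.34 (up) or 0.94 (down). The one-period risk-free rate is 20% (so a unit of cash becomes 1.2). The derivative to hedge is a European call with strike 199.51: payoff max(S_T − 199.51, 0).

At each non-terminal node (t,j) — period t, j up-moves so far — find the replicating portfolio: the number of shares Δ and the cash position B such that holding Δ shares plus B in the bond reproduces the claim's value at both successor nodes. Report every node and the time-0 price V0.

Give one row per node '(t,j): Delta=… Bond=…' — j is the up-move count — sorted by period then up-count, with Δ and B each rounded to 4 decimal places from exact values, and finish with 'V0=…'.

(0,0): Delta=0.6183 Bond=-72.1684
(1,0): Delta=0.0000 Bond=0.0000
(1,1): Delta=0.8519 Bond=-133.2340
V0=19.9615

Since d<R<u, set p* = (R−d)/(u−d) = 0.6500; price each node as the discounted p*-expectation of its children.
At expiry t=2: V(2,0)=0.0000, V(2,1)=0.0000, V(2,2)=68.0344
Node (1,0) S=140.0600: V=(p*·0.0000+(1−p*)·0.0000)/1.2=0.0000; Δ=(0.0000−0.0000)/(187.6804−131.6564)=0.0000; B=V−Δ·S=0.0000
Node (1,1) S=199.6600: V=(p*·68.0344+(1−p*)·0.0000)/1.2=36.8520; Δ=(68.0344−0.0000)/(267.5444−187.6804)=0.8519; B=V−Δ·S=-133.2340
Node (0,0) S=149.0000: V=(p*·36.8520+(1−p*)·0.0000)/1.2=19.9615; Δ=(36.8520−0.0000)/(199.6600−140.0600)=0.6183; B=V−Δ·S=-72.1684
The time-0 hedge costs 19.9615, which is the no-arbitrage price.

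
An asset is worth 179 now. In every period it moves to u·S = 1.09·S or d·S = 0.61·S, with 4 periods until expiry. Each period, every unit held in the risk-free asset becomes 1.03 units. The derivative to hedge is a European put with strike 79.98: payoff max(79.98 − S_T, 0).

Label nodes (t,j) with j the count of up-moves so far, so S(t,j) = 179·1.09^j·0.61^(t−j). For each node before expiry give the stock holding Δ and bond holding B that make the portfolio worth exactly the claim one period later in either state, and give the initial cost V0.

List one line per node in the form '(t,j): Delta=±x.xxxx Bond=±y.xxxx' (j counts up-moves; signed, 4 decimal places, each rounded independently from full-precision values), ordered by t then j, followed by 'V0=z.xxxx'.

(0,0): Delta=-0.0182 Bond=3.5432
(1,0): Delta=-0.1542 Bond=18.4999
(1,1): Delta=-0.0073 Bond=1.5280
(2,0): Delta=-1.0000 Bond=75.3888
(2,1): Delta=-0.0866 Bond=11.0072
(2,2): Delta=-0.0010 Bond=0.2262
(3,0): Delta=-1.0000 Bond=77.6505
(3,1): Delta=-1.0000 Bond=77.6505
(3,2): Delta=-0.0136 Bond=1.8641
(3,3): Delta=0.0000 Bond=0.0000
V0=0.2827

Since d<R<u, set p* = (R−d)/(u−d) = 0.8750; price each node as the discounted p*-expectation of its children.
Terminal payoffs: V(4,0)=55.1959, V(4,1)=35.6937, V(4,2)=0.8455, V(4,3)=0.0000, V(4,4)=0.0000
Node (3,0) S=40.6296: V=(p*·35.6937+(1−p*)·55.1959)/1.03=37.0209; Δ=(35.6937−55.1959)/(44.2863−24.7841)=-1.0000; B=V−Δ·S=77.6505
Node (3,1) S=72.6004: V=(p*·0.8455+(1−p*)·35.6937)/1.03=5.0501; Δ=(0.8455−35.6937)/(79.1345−44.2863)=-1.0000; B=V−Δ·S=77.6505
Node (3,2) S=129.7286: V=(p*·0.0000+(1−p*)·0.8455)/1.03=0.1026; Δ=(0.0000−0.8455)/(141.4042−79.1345)=-0.0136; B=V−Δ·S=1.8641
Node (3,3) S=231.8102: V=(p*·0.0000+(1−p*)·0.0000)/1.03=0.0000; Δ=(0.0000−0.0000)/(252.6731−141.4042)=0.0000; B=V−Δ·S=0.0000
Node (2,0) S=66.6059: V=(p*·5.0501+(1−p*)·37.0209)/1.03=8.7829; Δ=(5.0501−37.0209)/(72.6004−40.6296)=-1.0000; B=V−Δ·S=75.3888
Node (2,1) S=119.0171: V=(p*·0.1026+(1−p*)·5.0501)/1.03=0.7000; Δ=(0.1026−5.0501)/(129.7286−72.6004)=-0.0866; B=V−Δ·S=11.0072
Node (2,2) S=212.6699: V=(p*·0.0000+(1−p*)·0.1026)/1.03=0.0125; Δ=(0.0000−0.1026)/(231.8102−129.7286)=-0.0010; B=V−Δ·S=0.2262
Node (1,0) S=109.1900: V=(p*·0.7000+(1−p*)·8.7829)/1.03=1.6606; Δ=(0.7000−8.7829)/(119.0171−66.6059)=-0.1542; B=V−Δ·S=18.4999
Node (1,1) S=195.1100: V=(p*·0.0125+(1−p*)·0.7000)/1.03=0.0955; Δ=(0.0125−0.7000)/(212.6699−119.0171)=-0.0073; B=V−Δ·S=1.5280
Node (0,0) S=179.0000: V=(p*·0.0955+(1−p*)·1.6606)/1.03=0.2827; Δ=(0.0955−1.6606)/(195.1100−109.1900)=-0.0182; B=V−Δ·S=3.5432
Check: Δ(0,0)·S0 + B(0,0) = 0.2827 = V0.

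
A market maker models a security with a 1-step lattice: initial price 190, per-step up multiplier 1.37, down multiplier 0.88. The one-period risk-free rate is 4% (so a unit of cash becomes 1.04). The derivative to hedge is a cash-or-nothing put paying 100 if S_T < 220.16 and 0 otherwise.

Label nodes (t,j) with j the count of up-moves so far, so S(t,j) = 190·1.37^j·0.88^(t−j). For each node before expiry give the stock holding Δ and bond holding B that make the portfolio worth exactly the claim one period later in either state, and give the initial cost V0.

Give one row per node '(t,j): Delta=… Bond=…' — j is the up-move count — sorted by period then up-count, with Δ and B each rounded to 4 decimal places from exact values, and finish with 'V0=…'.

No-arbitrage ⇒ martingale measure with p* = (R−d)/(u−d) = 0.3265.
Payoff layer (t=1): V(1,0)=100.0000, V(1,1)=0.0000
(0,0): S=190.0000. Δ = (V_up−V_dn)/(S_up−S_dn) = (0.0000−100.0000)/(260.3000−167.2000) = -1.0741. V = [p*·0.0000 + (1−p*)·100.0000]/1.04 = 64.7567. B = V − Δ·S = 268.8383.
Check: Δ(0,0)·S0 + B(0,0) = 64.7567 = V0.

(0,0): Delta=-1.0741 Bond=268.8383
V0=64.7567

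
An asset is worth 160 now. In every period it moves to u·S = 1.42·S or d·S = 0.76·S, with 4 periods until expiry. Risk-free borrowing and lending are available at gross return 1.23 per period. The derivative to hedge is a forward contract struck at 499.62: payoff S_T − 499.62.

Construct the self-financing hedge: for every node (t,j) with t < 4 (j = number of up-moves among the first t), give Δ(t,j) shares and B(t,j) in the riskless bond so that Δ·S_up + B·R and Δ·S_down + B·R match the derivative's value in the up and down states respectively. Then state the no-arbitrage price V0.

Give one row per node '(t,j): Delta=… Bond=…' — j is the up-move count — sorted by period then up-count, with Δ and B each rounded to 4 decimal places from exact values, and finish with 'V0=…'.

Risk-neutral probability p* = (R−d)/(u−d) = (1.23−0.76)/(1.42−0.76) = 0.7121.
Terminal payoffs: V(4,0)=-446.2405, V(4,1)=-399.8847, V(4,2)=-313.2724, V(4,3)=-151.4442, V(4,4)=150.9190
  t=3,j=0: stock 70.2362 → up 99.7353 (V=-399.8847), down 53.3795 (V=-446.2405). Price -335.9590; hedge Δ=1.0000, bond B=-406.1951.
  t=3,j=1: stock 131.2307 → up 186.3476 (V=-313.2724), down 99.7353 (V=-399.8847). Price -274.9644; hedge Δ=1.0000, bond B=-406.1951.
  t=3,j=2: stock 245.1942 → up 348.1758 (V=-151.4442), down 186.3476 (V=-313.2724). Price -161.0009; hedge Δ=1.0000, bond B=-406.1951.
  t=3,j=3: stock 458.1261 → up 650.5390 (V=150.9190), down 348.1758 (V=-151.4442). Price 51.9310; hedge Δ=1.0000, bond B=-406.1951.
  t=2,j=0: stock 92.4160 → up 131.2307 (V=-274.9644), down 70.2362 (V=-335.9590). Price -237.8239; hedge Δ=1.0000, bond B=-330.2399.
  t=2,j=1: stock 172.6720 → up 245.1942 (V=-161.0009), down 131.2307 (V=-274.9644). Price -157.5679; hedge Δ=1.0000, bond B=-330.2399.
  t=2,j=2: stock 322.6240 → up 458.1261 (V=51.9310), down 245.1942 (V=-161.0009). Price -7.6159; hedge Δ=1.0000, bond B=-330.2399.
  t=1,j=0: stock 121.6000 → up 172.6720 (V=-157.5679), down 92.4160 (V=-237.8239). Price -146.8878; hedge Δ=1.0000, bond B=-268.4878.
  t=1,j=1: stock 227.2000 → up 322.6240 (V=-7.6159), down 172.6720 (V=-157.5679). Price -41.2878; hedge Δ=1.0000, bond B=-268.4878.
  t=0,j=0: stock 160.0000 → up 227.2000 (V=-41.2878), down 121.6000 (V=-146.8878). Price -58.2827; hedge Δ=1.0000, bond B=-218.2827.
Root portfolio cost Δ·160+B reproduces V0=-58.2827.

(0,0): Delta=1.0000 Bond=-218.2827
(1,0): Delta=1.0000 Bond=-268.4878
(1,1): Delta=1.0000 Bond=-268.4878
(2,0): Delta=1.0000 Bond=-330.2399
(2,1): Delta=1.0000 Bond=-330.2399
(2,2): Delta=1.0000 Bond=-330.2399
(3,0): Delta=1.0000 Bond=-406.1951
(3,1): Delta=1.0000 Bond=-406.1951
(3,2): Delta=1.0000 Bond=-406.1951
(3,3): Delta=1.0000 Bond=-406.1951
V0=-58.2827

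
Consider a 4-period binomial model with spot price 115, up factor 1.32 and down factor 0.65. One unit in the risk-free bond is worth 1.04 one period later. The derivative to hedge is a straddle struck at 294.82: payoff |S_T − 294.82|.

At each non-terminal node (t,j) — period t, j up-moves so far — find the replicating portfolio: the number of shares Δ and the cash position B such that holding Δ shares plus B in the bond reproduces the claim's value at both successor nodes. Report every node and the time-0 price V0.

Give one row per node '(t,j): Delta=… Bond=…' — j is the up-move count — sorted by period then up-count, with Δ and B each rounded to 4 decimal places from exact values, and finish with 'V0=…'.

(0,0): Delta=-0.7528 Bond=234.2459
(1,0): Delta=-1.0000 Bond=262.0939
(1,1): Delta=-0.6654 Bond=230.3494
(2,0): Delta=-1.0000 Bond=272.5777
(2,1): Delta=-1.0000 Bond=272.5777
(2,2): Delta=-0.5471 Bond=215.8607
(3,0): Delta=-1.0000 Bond=283.4808
(3,1): Delta=-1.0000 Bond=283.4808
(3,2): Delta=-1.0000 Bond=283.4808
(3,3): Delta=-0.3870 Bond=182.1465
V0=147.6739

Under the risk-neutral measure, an up-move has probability p* = (R−d)/(u−d) = 0.5821 and values discount at R = 1.04.
Terminal values V(4,·): V(4,0)=274.2918, V(4,1)=253.1319, V(4,2)=210.1611, V(4,3)=122.8974, V(4,4)=54.3151
Node (3,0) S=31.5819: V=(p*·253.1319+(1−p*)·274.2918)/1.04=251.8989; Δ=(253.1319−274.2918)/(41.6881−20.5282)=-1.0000; B=V−Δ·S=283.4808
Node (3,1) S=64.1355: V=(p*·210.1611+(1−p*)·253.1319)/1.04=219.3453; Δ=(210.1611−253.1319)/(84.6589−41.6881)=-1.0000; B=V−Δ·S=283.4808
Node (3,2) S=130.2444: V=(p*·122.8974+(1−p*)·210.1611)/1.04=153.2364; Δ=(122.8974−210.1611)/(171.9226−84.6589)=-1.0000; B=V−Δ·S=283.4808
Node (3,3) S=264.4963: V=(p*·54.3151+(1−p*)·122.8974)/1.04=79.7850; Δ=(54.3151−122.8974)/(349.1351−171.9226)=-0.3870; B=V−Δ·S=182.1465
Node (2,0) S=48.5875: V=(p*·219.3453+(1−p*)·251.8989)/1.04=223.9902; Δ=(219.3453−251.8989)/(64.1355−31.5819)=-1.0000; B=V−Δ·S=272.5777
Node (2,1) S=98.6700: V=(p*·153.2364+(1−p*)·219.3453)/1.04=173.9077; Δ=(153.2364−219.3453)/(130.2444−64.1355)=-1.0000; B=V−Δ·S=272.5777
Node (2,2) S=200.3760: V=(p*·79.7850+(1−p*)·153.2364)/1.04=106.2318; Δ=(79.7850−153.2364)/(264.4963−130.2444)=-0.5471; B=V−Δ·S=215.8607
Node (1,0) S=74.7500: V=(p*·173.9077+(1−p*)·223.9902)/1.04=187.3439; Δ=(173.9077−223.9902)/(98.6700−48.5875)=-1.0000; B=V−Δ·S=262.0939
Node (1,1) S=151.8000: V=(p*·106.2318+(1−p*)·173.9077)/1.04=129.3406; Δ=(106.2318−173.9077)/(200.3760−98.6700)=-0.6654; B=V−Δ·S=230.3494
Node (0,0) S=115.0000: V=(p*·129.3406+(1−p*)·187.3439)/1.04=147.6739; Δ=(129.3406−187.3439)/(151.8000−74.7500)=-0.7528; B=V−Δ·S=234.2459
Each (Δ,B) replicates both successor values, so the strategy is self-financing and V0 is arbitrage-free.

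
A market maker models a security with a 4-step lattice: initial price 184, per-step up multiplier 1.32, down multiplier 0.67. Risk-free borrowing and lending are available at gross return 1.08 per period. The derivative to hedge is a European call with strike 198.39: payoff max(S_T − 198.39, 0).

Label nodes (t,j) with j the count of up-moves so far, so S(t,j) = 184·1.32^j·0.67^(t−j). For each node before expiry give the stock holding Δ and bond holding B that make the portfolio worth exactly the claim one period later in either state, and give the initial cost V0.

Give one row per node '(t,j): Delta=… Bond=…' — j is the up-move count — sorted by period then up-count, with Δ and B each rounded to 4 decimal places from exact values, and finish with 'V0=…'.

(0,0): Delta=0.7073 Bond=-65.0285
(1,0): Delta=0.3625 Bond=-27.7215
(1,1): Delta=0.8097 Bond=-95.1143
(2,0): Delta=0.0000 Bond=0.0000
(2,1): Delta=0.4702 Bond=-47.4646
(2,2): Delta=0.9106 Bond=-135.0701
(3,0): Delta=0.0000 Bond=0.0000
(3,1): Delta=0.0000 Bond=0.0000
(3,2): Delta=0.6099 Bond=-81.2686
(3,3): Delta=1.0000 Bond=-183.6944
V0=65.1128

The replicating-portfolio and risk-neutral prices coincide; use p* = (1.08−0.67)/(1.32−0.67) = 0.6308 for the latter.
Terminal values V(4,·): V(4,0)=0.0000, V(4,1)=0.0000, V(4,2)=0.0000, V(4,3)=85.1501, V(4,4)=360.2262
(3,0): S=55.3404. Δ = (V_up−V_dn)/(S_up−S_dn) = (0.0000−0.0000)/(73.0493−37.0781) = 0.0000. V = [p*·0.0000 + (1−p*)·0.0000]/1.08 = 0.0000. B = V − Δ·S = 0.0000.
(3,1): S=109.0288. Δ = (V_up−V_dn)/(S_up−S_dn) = (0.0000−0.0000)/(143.9181−73.0493) = 0.0000. V = [p*·0.0000 + (1−p*)·0.0000]/1.08 = 0.0000. B = V − Δ·S = 0.0000.
(3,2): S=214.8031. Δ = (V_up−V_dn)/(S_up−S_dn) = (85.1501−0.0000)/(283.5401−143.9181) = 0.6099. V = [p*·85.1501 + (1−p*)·0.0000]/1.08 = 49.7315. B = V − Δ·S = -81.2686.
(3,3): S=423.1941. Δ = (V_up−V_dn)/(S_up−S_dn) = (360.2262−85.1501)/(558.6162−283.5401) = 1.0000. V = [p*·360.2262 + (1−p*)·85.1501]/1.08 = 239.4997. B = V − Δ·S = -183.6944.
(2,0): S=82.5976. Δ = (V_up−V_dn)/(S_up−S_dn) = (0.0000−0.0000)/(109.0288−55.3404) = 0.0000. V = [p*·0.0000 + (1−p*)·0.0000]/1.08 = 0.0000. B = V − Δ·S = 0.0000.
(2,1): S=162.7296. Δ = (V_up−V_dn)/(S_up−S_dn) = (49.7315−0.0000)/(214.8031−109.0288) = 0.4702. V = [p*·49.7315 + (1−p*)·0.0000]/1.08 = 29.0455. B = V − Δ·S = -47.4646.
(2,2): S=320.6016. Δ = (V_up−V_dn)/(S_up−S_dn) = (239.4997−49.7315)/(423.1941−214.8031) = 0.9106. V = [p*·239.4997 + (1−p*)·49.7315]/1.08 = 156.8810. B = V − Δ·S = -135.0701.
(1,0): S=123.2800. Δ = (V_up−V_dn)/(S_up−S_dn) = (29.0455−0.0000)/(162.7296−82.5976) = 0.3625. V = [p*·29.0455 + (1−p*)·0.0000]/1.08 = 16.9639. B = V − Δ·S = -27.7215.
(1,1): S=242.8800. Δ = (V_up−V_dn)/(S_up−S_dn) = (156.8810−29.0455)/(320.6016−162.7296) = 0.8097. V = [p*·156.8810 + (1−p*)·29.0455]/1.08 = 101.5557. B = V − Δ·S = -95.1143.
(0,0): S=184.0000. Δ = (V_up−V_dn)/(S_up−S_dn) = (101.5557−16.9639)/(242.8800−123.2800) = 0.7073. V = [p*·101.5557 + (1−p*)·16.9639]/1.08 = 65.1128. B = V − Δ·S = -65.0285.
Self-financing check: at every node Δ·S+B equals the discounted successor values.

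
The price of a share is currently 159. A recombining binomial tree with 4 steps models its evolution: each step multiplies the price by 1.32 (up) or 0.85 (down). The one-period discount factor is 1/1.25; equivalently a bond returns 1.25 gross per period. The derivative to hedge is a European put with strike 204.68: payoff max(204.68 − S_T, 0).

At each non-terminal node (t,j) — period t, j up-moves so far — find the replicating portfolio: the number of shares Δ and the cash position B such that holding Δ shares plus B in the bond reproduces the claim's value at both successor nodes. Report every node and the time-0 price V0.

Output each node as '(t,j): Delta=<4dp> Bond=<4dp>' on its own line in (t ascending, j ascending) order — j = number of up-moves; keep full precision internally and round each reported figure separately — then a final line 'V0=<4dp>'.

Under the risk-neutral measure, an up-move has probability p* = (R−d)/(u−d) = 0.8511 and values discount at R = 1.25.
Terminal values V(4,·): V(4,0)=121.6810, V(4,1)=75.7874, V(4,2)=4.5174, V(4,3)=0.0000, V(4,4)=0.0000
(3,0): S=97.6459. Δ = (V_up−V_dn)/(S_up−S_dn) = (75.7874−121.6810)/(128.8926−82.9990) = -1.0000. V = [p*·75.7874 + (1−p*)·121.6810]/1.25 = 66.0981. B = V − Δ·S = 163.7440.
(3,1): S=151.6383. Δ = (V_up−V_dn)/(S_up−S_dn) = (4.5174−75.7874)/(200.1626−128.8926) = -1.0000. V = [p*·4.5174 + (1−p*)·75.7874]/1.25 = 12.1057. B = V − Δ·S = 163.7440.
(3,2): S=235.4854. Δ = (V_up−V_dn)/(S_up−S_dn) = (0.0000−4.5174)/(310.8407−200.1626) = -0.0408. V = [p*·0.0000 + (1−p*)·4.5174]/1.25 = 0.5382. B = V − Δ·S = 10.1498.
(3,3): S=365.6949. Δ = (V_up−V_dn)/(S_up−S_dn) = (0.0000−0.0000)/(482.7173−310.8407) = 0.0000. V = [p*·0.0000 + (1−p*)·0.0000]/1.25 = 0.0000. B = V − Δ·S = 0.0000.
(2,0): S=114.8775. Δ = (V_up−V_dn)/(S_up−S_dn) = (12.1057−66.0981)/(151.6383−97.6459) = -1.0000. V = [p*·12.1057 + (1−p*)·66.0981]/1.25 = 16.1177. B = V − Δ·S = 130.9952.
(2,1): S=178.3980. Δ = (V_up−V_dn)/(S_up−S_dn) = (0.5382−12.1057)/(235.4854−151.6383) = -0.1380. V = [p*·0.5382 + (1−p*)·12.1057]/1.25 = 1.8088. B = V − Δ·S = 26.4204.
(2,2): S=277.0416. Δ = (V_up−V_dn)/(S_up−S_dn) = (0.0000−0.5382)/(365.6949−235.4854) = -0.0041. V = [p*·0.0000 + (1−p*)·0.5382]/1.25 = 0.0641. B = V − Δ·S = 1.2093.
(1,0): S=135.1500. Δ = (V_up−V_dn)/(S_up−S_dn) = (1.8088−16.1177)/(178.3980−114.8775) = -0.2253. V = [p*·1.8088 + (1−p*)·16.1177]/1.25 = 3.1520. B = V − Δ·S = 33.5963.
(1,1): S=209.8800. Δ = (V_up−V_dn)/(S_up−S_dn) = (0.0641−1.8088)/(277.0416−178.3980) = -0.0177. V = [p*·0.0641 + (1−p*)·1.8088]/1.25 = 0.2592. B = V − Δ·S = 3.9713.
(0,0): S=159.0000. Δ = (V_up−V_dn)/(S_up−S_dn) = (0.2592−3.1520)/(209.8800−135.1500) = -0.0387. V = [p*·0.2592 + (1−p*)·3.1520]/1.25 = 0.5520. B = V − Δ·S = 6.7069.
Self-financing check: at every node Δ·S+B equals the discounted successor values.

(0,0): Delta=-0.0387 Bond=6.7069
(1,0): Delta=-0.2253 Bond=33.5963
(1,1): Delta=-0.0177 Bond=3.9713
(2,0): Delta=-1.0000 Bond=130.9952
(2,1): Delta=-0.1380 Bond=26.4204
(2,2): Delta=-0.0041 Bond=1.2093
(3,0): Delta=-1.0000 Bond=163.7440
(3,1): Delta=-1.0000 Bond=163.7440
(3,2): Delta=-0.0408 Bond=10.1498
(3,3): Delta=0.0000 Bond=0.0000
V0=0.5520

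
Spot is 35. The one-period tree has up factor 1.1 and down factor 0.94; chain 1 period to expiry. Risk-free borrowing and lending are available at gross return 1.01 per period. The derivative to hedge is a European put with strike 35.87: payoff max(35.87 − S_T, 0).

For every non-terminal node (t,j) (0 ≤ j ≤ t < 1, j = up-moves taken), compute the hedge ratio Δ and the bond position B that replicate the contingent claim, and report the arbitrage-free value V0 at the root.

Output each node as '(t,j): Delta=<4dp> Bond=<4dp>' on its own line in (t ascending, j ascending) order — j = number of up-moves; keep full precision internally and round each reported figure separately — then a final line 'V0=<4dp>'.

(0,0): Delta=-0.5304 Bond=20.2166
V0=1.6541

Risk-neutral probability p* = (R−d)/(u−d) = (1.01−0.94)/(1.1−0.94) = 0.4375.
Payoff layer (t=1): V(1,0)=2.9700, V(1,1)=0.0000
  t=0,j=0: stock 35.0000 → up 38.5000 (V=0.0000), down 32.9000 (V=2.9700). Price 1.6541; hedge Δ=-0.5304, bond B=20.2166.
Each (Δ,B) replicates both successor values, so the strategy is self-financing and V0 is arbitrage-free.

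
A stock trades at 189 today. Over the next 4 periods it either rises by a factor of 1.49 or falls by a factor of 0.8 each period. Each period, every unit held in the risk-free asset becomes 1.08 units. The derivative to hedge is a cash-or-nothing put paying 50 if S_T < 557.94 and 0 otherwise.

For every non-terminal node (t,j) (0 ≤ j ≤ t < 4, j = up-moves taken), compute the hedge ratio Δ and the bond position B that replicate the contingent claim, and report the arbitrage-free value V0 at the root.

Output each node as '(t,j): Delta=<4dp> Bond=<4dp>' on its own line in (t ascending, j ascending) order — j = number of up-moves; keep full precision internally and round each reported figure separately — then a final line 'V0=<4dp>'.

Since d<R<u, set p* = (R−d)/(u−d) = 0.4058; price each node as the discounted p*-expectation of its children.
Payoff layer (t=4): V(4,0)=50.0000, V(4,1)=50.0000, V(4,2)=50.0000, V(4,3)=50.0000, V(4,4)=0.0000
(3,0): S=96.7680. Δ = (V_up−V_dn)/(S_up−S_dn) = (50.0000−50.0000)/(144.1843−77.4144) = 0.0000. V = [p*·50.0000 + (1−p*)·50.0000]/1.08 = 46.2963. B = V − Δ·S = 46.2963.
(3,1): S=180.2304. Δ = (V_up−V_dn)/(S_up−S_dn) = (50.0000−50.0000)/(268.5433−144.1843) = 0.0000. V = [p*·50.0000 + (1−p*)·50.0000]/1.08 = 46.2963. B = V − Δ·S = 46.2963.
(3,2): S=335.6791. Δ = (V_up−V_dn)/(S_up−S_dn) = (50.0000−50.0000)/(500.1619−268.5433) = 0.0000. V = [p*·50.0000 + (1−p*)·50.0000]/1.08 = 46.2963. B = V − Δ·S = 46.2963.
(3,3): S=625.2024. Δ = (V_up−V_dn)/(S_up−S_dn) = (0.0000−50.0000)/(931.5515−500.1619) = -0.1159. V = [p*·0.0000 + (1−p*)·50.0000]/1.08 = 27.5094. B = V − Δ·S = 99.9732.
(2,0): S=120.9600. Δ = (V_up−V_dn)/(S_up−S_dn) = (46.2963−46.2963)/(180.2304−96.7680) = 0.0000. V = [p*·46.2963 + (1−p*)·46.2963]/1.08 = 42.8669. B = V − Δ·S = 42.8669.
(2,1): S=225.2880. Δ = (V_up−V_dn)/(S_up−S_dn) = (46.2963−46.2963)/(335.6791−180.2304) = 0.0000. V = [p*·46.2963 + (1−p*)·46.2963]/1.08 = 42.8669. B = V − Δ·S = 42.8669.
(2,2): S=419.5989. Δ = (V_up−V_dn)/(S_up−S_dn) = (27.5094−46.2963)/(625.2024−335.6791) = -0.0649. V = [p*·27.5094 + (1−p*)·46.2963]/1.08 = 35.8080. B = V − Δ·S = 63.0354.
(1,0): S=151.2000. Δ = (V_up−V_dn)/(S_up−S_dn) = (42.8669−42.8669)/(225.2880−120.9600) = 0.0000. V = [p*·42.8669 + (1−p*)·42.8669]/1.08 = 39.6916. B = V − Δ·S = 39.6916.
(1,1): S=281.6100. Δ = (V_up−V_dn)/(S_up−S_dn) = (35.8080−42.8669)/(419.5989−225.2880) = -0.0363. V = [p*·35.8080 + (1−p*)·42.8669]/1.08 = 37.0393. B = V − Δ·S = 47.2697.
(0,0): S=189.0000. Δ = (V_up−V_dn)/(S_up−S_dn) = (37.0393−39.6916)/(281.6100−151.2000) = -0.0203. V = [p*·37.0393 + (1−p*)·39.6916]/1.08 = 35.7549. B = V − Δ·S = 39.5989.
The time-0 hedge costs 35.7549, which is the no-arbitrage price.

(0,0): Delta=-0.0203 Bond=39.5989
(1,0): Delta=0.0000 Bond=39.6916
(1,1): Delta=-0.0363 Bond=47.2697
(2,0): Delta=0.0000 Bond=42.8669
(2,1): Delta=0.0000 Bond=42.8669
(2,2): Delta=-0.0649 Bond=63.0354
(3,0): Delta=0.0000 Bond=46.2963
(3,1): Delta=0.0000 Bond=46.2963
(3,2): Delta=0.0000 Bond=46.2963
(3,3): Delta=-0.1159 Bond=99.9732
V0=35.7549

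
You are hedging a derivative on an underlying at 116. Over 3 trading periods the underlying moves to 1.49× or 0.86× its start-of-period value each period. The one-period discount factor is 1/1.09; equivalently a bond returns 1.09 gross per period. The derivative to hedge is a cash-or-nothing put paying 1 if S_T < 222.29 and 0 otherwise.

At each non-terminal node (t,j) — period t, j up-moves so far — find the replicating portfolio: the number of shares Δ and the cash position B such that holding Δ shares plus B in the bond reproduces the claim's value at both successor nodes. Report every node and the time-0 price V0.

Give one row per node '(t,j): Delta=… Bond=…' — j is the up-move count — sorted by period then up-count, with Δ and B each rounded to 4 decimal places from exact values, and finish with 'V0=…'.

(0,0): Delta=-0.0015 Bond=0.9127
(1,0): Delta=0.0000 Bond=0.8417
(1,1): Delta=-0.0031 Bond=1.2611
(2,0): Delta=0.0000 Bond=0.9174
(2,1): Delta=0.0000 Bond=0.9174
(2,2): Delta=-0.0062 Bond=2.1698
V0=0.7346

The replicating-portfolio and risk-neutral prices coincide; use p* = (1.09−0.86)/(1.49−0.86) = 0.3651 for the latter.
Terminal payoffs: V(3,0)=1.0000, V(3,1)=1.0000, V(3,2)=1.0000, V(3,3)=0.0000
  t=2,j=0: stock 85.7936 → up 127.8325 (V=1.0000), down 73.7825 (V=1.0000). Price 0.9174; hedge Δ=0.0000, bond B=0.9174.
  t=2,j=1: stock 148.6424 → up 221.4772 (V=1.0000), down 127.8325 (V=1.0000). Price 0.9174; hedge Δ=0.0000, bond B=0.9174.
  t=2,j=2: stock 257.5316 → up 383.7221 (V=0.0000), down 221.4772 (V=1.0000). Price 0.5825; hedge Δ=-0.0062, bond B=2.1698.
  t=1,j=0: stock 99.7600 → up 148.6424 (V=0.9174), down 85.7936 (V=0.9174). Price 0.8417; hedge Δ=0.0000, bond B=0.8417.
  t=1,j=1: stock 172.8400 → up 257.5316 (V=0.5825), down 148.6424 (V=0.9174). Price 0.7295; hedge Δ=-0.0031, bond B=1.2611.
  t=0,j=0: stock 116.0000 → up 172.8400 (V=0.7295), down 99.7600 (V=0.8417). Price 0.7346; hedge Δ=-0.0015, bond B=0.9127.
Self-financing check: at every node Δ·S+B equals the discounted successor values.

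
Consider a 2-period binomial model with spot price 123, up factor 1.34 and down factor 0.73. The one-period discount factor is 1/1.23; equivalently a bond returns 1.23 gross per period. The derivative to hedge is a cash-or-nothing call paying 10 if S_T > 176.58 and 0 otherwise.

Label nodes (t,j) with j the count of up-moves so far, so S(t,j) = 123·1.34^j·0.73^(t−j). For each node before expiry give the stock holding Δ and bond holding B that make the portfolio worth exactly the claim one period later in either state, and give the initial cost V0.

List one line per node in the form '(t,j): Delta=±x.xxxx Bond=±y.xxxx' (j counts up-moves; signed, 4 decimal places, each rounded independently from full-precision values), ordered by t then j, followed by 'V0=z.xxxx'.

(0,0): Delta=0.0888 Bond=-6.4837
(1,0): Delta=0.0000 Bond=0.0000
(1,1): Delta=0.0995 Bond=-9.7294
V0=4.4409

The replicating-portfolio and risk-neutral prices coincide; use p* = (1.23−0.73)/(1.34−0.73) = 0.8197 for the latter.
Terminal payoffs: V(2,0)=0.0000, V(2,1)=0.0000, V(2,2)=10.0000
  t=1,j=0: stock 89.7900 → up 120.3186 (V=0.0000), down 65.5467 (V=0.0000). Price 0.0000; hedge Δ=0.0000, bond B=0.0000.
  t=1,j=1: stock 164.8200 → up 220.8588 (V=10.0000), down 120.3186 (V=0.0000). Price 6.6640; hedge Δ=0.0995, bond B=-9.7294.
  t=0,j=0: stock 123.0000 → up 164.8200 (V=6.6640), down 89.7900 (V=0.0000). Price 4.4409; hedge Δ=0.0888, bond B=-6.4837.
Check: Δ(0,0)·S0 + B(0,0) = 4.4409 = V0.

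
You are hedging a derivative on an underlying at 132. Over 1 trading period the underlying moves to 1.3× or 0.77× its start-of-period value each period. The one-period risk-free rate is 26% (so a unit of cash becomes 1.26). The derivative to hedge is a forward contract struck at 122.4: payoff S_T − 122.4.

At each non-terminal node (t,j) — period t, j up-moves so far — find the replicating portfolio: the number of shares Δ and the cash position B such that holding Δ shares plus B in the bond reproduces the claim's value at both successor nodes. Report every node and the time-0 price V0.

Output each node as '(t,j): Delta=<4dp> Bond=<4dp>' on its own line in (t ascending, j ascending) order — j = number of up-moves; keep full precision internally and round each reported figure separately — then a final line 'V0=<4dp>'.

Risk-neutral probability p* = (R−d)/(u−d) = (1.26−0.77)/(1.3−0.77) = 0.9245.
Payoff layer (t=1): V(1,0)=-20.7600, V(1,1)=49.2000
(0,0): S=132.0000. Δ = (V_up−V_dn)/(S_up−S_dn) = (49.2000−-20.7600)/(171.6000−101.6400) = 1.0000. V = [p*·49.2000 + (1−p*)·-20.7600]/1.26 = 34.8571. B = V − Δ·S = -97.1429.
The time-0 hedge costs 34.8571, which is the no-arbitrage price.

(0,0): Delta=1.0000 Bond=-97.1429
V0=34.8571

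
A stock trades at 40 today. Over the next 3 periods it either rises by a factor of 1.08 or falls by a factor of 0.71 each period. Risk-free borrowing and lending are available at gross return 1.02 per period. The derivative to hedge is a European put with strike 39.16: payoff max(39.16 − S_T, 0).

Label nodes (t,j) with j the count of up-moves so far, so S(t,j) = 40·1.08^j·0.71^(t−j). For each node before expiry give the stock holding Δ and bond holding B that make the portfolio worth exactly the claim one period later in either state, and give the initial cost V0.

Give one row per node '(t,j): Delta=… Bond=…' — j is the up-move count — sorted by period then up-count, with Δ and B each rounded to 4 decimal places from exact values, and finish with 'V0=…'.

(0,0): Delta=-0.4881 Bond=22.6486
(1,0): Delta=-1.0000 Bond=37.6394
(1,1): Delta=-0.4230 Bond=20.2879
(2,0): Delta=-1.0000 Bond=38.3922
(2,1): Delta=-1.0000 Bond=38.3922
(2,2): Delta=-0.3496 Bond=17.2681
V0=3.1244

The replicating-portfolio and risk-neutral prices coincide; use p* = (1.02−0.71)/(1.08−0.71) = 0.8378 for the latter.
Terminal values V(3,·): V(3,0)=24.8436, V(3,1)=17.3829, V(3,2)=6.0342, V(3,3)=0.0000
  t=2,j=0: stock 20.1640 → up 21.7771 (V=17.3829), down 14.3164 (V=24.8436). Price 18.2282; hedge Δ=-1.0000, bond B=38.3922.
  t=2,j=1: stock 30.6720 → up 33.1258 (V=6.0342), down 21.7771 (V=17.3829). Price 7.7202; hedge Δ=-1.0000, bond B=38.3922.
  t=2,j=2: stock 46.6560 → up 50.3885 (V=0.0000), down 33.1258 (V=6.0342). Price 0.9593; hedge Δ=-0.3496, bond B=17.2681.
  t=1,j=0: stock 28.4000 → up 30.6720 (V=7.7202), down 20.1640 (V=18.2282). Price 9.2394; hedge Δ=-1.0000, bond B=37.6394.
  t=1,j=1: stock 43.2000 → up 46.6560 (V=0.9593), down 30.6720 (V=7.7202). Price 2.0154; hedge Δ=-0.4230, bond B=20.2879.
  t=0,j=0: stock 40.0000 → up 43.2000 (V=2.0154), down 28.4000 (V=9.2394). Price 3.1244; hedge Δ=-0.4881, bond B=22.6486.
Each (Δ,B) replicates both successor values, so the strategy is self-financing and V0 is arbitrage-free.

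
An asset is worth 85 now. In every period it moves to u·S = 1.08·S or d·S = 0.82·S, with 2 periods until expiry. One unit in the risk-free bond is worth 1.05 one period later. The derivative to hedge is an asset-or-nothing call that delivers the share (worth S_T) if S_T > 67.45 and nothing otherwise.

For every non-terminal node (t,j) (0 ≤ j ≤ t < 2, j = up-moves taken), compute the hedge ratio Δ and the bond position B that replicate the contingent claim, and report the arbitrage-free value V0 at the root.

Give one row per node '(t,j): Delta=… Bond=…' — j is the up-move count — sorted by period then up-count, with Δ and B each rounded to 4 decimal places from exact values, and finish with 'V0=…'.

(0,0): Delta=1.2842 Bond=-24.8466
(1,0): Delta=4.1538 Bond=-226.1037
(1,1): Delta=1.0000 Bond=0.0000
V0=84.3098

Under the risk-neutral measure, an up-move has probability p* = (R−d)/(u−d) = 0.8846 and values discount at R = 1.05.
Terminal values V(2,·): V(2,0)=0.0000, V(2,1)=75.2760, V(2,2)=99.1440
Node (1,0) S=69.7000: V=(p*·75.2760+(1−p*)·0.0000)/1.05=63.4193; Δ=(75.2760−0.0000)/(75.2760−57.1540)=4.1538; B=V−Δ·S=-226.1037
Node (1,1) S=91.8000: V=(p*·99.1440+(1−p*)·75.2760)/1.05=91.8000; Δ=(99.1440−75.2760)/(99.1440−75.2760)=1.0000; B=V−Δ·S=0.0000
Node (0,0) S=85.0000: V=(p*·91.8000+(1−p*)·63.4193)/1.05=84.3098; Δ=(91.8000−63.4193)/(91.8000−69.7000)=1.2842; B=V−Δ·S=-24.8466
Each (Δ,B) replicates both successor values, so the strategy is self-financing and V0 is arbitrage-free.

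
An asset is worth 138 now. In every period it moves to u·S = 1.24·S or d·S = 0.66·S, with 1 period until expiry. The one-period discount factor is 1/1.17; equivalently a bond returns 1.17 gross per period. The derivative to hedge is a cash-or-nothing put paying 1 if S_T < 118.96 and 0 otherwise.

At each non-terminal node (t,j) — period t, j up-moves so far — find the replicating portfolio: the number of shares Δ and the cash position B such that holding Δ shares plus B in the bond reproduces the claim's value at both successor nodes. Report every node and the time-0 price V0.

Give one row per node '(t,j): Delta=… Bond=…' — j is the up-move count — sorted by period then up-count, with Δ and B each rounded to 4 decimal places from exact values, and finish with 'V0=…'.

(0,0): Delta=-0.0125 Bond=1.8273
V0=0.1032

No-arbitrage ⇒ martingale measure with p* = (R−d)/(u−d) = 0.8793.
At expiry t=1: V(1,0)=1.0000, V(1,1)=0.0000
(0,0): S=138.0000. Δ = (V_up−V_dn)/(S_up−S_dn) = (0.0000−1.0000)/(171.1200−91.0800) = -0.0125. V = [p*·0.0000 + (1−p*)·1.0000]/1.17 = 0.1032. B = V − Δ·S = 1.8273.
Each (Δ,B) replicates both successor values, so the strategy is self-financing and V0 is arbitrage-free.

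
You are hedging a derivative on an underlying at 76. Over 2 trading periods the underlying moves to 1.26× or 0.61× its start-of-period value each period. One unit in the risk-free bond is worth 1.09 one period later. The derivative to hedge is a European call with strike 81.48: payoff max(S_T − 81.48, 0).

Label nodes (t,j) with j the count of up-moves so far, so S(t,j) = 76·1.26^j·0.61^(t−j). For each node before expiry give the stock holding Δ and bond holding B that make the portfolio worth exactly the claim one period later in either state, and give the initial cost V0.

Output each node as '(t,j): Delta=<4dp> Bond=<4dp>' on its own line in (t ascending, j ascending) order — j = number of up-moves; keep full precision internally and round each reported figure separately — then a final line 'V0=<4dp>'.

Under the risk-neutral measure, an up-move has probability p* = (R−d)/(u−d) = 0.7385 and values discount at R = 1.09.
Terminal payoffs: V(2,0)=0.0000, V(2,1)=0.0000, V(2,2)=39.1776
(1,0): S=46.3600. Δ = (V_up−V_dn)/(S_up−S_dn) = (0.0000−0.0000)/(58.4136−28.2796) = 0.0000. V = [p*·0.0000 + (1−p*)·0.0000]/1.09 = 0.0000. B = V − Δ·S = 0.0000.
(1,1): S=95.7600. Δ = (V_up−V_dn)/(S_up−S_dn) = (39.1776−0.0000)/(120.6576−58.4136) = 0.6294. V = [p*·39.1776 + (1−p*)·0.0000]/1.09 = 26.5423. B = V − Δ·S = -33.7309.
(0,0): S=76.0000. Δ = (V_up−V_dn)/(S_up−S_dn) = (26.5423−0.0000)/(95.7600−46.3600) = 0.5373. V = [p*·26.5423 + (1−p*)·0.0000]/1.09 = 17.9821. B = V − Δ·S = -22.8523.
Each (Δ,B) replicates both successor values, so the strategy is self-financing and V0 is arbitrage-free.

(0,0): Delta=0.5373 Bond=-22.8523
(1,0): Delta=0.0000 Bond=0.0000
(1,1): Delta=0.6294 Bond=-33.7309
V0=17.9821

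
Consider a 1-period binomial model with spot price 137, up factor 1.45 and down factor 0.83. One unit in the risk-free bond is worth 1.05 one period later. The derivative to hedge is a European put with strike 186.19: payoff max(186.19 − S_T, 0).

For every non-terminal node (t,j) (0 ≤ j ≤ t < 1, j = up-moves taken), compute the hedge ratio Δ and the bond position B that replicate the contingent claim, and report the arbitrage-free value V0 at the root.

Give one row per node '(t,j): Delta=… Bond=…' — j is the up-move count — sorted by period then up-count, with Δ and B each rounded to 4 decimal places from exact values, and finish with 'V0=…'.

(0,0): Delta=-0.8533 Bond=161.4378
V0=44.5346

The replicating-portfolio and risk-neutral prices coincide; use p* = (1.05−0.83)/(1.45−0.83) = 0.3548 for the latter.
Terminal payoffs: V(1,0)=72.4800, V(1,1)=0.0000
(0,0): S=137.0000. Δ = (V_up−V_dn)/(S_up−S_dn) = (0.0000−72.4800)/(198.6500−113.7100) = -0.8533. V = [p*·0.0000 + (1−p*)·72.4800]/1.05 = 44.5346. B = V − Δ·S = 161.4378.
Check: Δ(0,0)·S0 + B(0,0) = 44.5346 = V0.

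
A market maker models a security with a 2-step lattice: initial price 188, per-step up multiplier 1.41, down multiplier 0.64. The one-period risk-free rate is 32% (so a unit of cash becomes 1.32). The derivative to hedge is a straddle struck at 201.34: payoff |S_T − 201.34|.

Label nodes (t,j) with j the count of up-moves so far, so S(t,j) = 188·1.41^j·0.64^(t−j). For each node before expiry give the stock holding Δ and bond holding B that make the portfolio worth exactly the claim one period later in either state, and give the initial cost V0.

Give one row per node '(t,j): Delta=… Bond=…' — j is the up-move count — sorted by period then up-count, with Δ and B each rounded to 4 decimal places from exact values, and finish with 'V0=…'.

Risk-neutral probability p* = (R−d)/(u−d) = (1.32−0.64)/(1.41−0.64) = 0.8831.
Terminal values V(2,·): V(2,0)=124.3352, V(2,1)=31.6888, V(2,2)=172.4228
  t=1,j=0: stock 120.3200 → up 169.6512 (V=31.6888), down 77.0048 (V=124.3352). Price 32.2103; hedge Δ=-1.0000, bond B=152.5303.
  t=1,j=1: stock 265.0800 → up 373.7628 (V=172.4228), down 169.6512 (V=31.6888). Price 118.1616; hedge Δ=0.6895, bond B=-64.6098.
  t=0,j=0: stock 188.0000 → up 265.0800 (V=118.1616), down 120.3200 (V=32.2103). Price 81.9056; hedge Δ=0.5938, bond B=-29.7195.
Each (Δ,B) replicates both successor values, so the strategy is self-financing and V0 is arbitrage-free.

(0,0): Delta=0.5938 Bond=-29.7195
(1,0): Delta=-1.0000 Bond=152.5303
(1,1): Delta=0.6895 Bond=-64.6098
V0=81.9056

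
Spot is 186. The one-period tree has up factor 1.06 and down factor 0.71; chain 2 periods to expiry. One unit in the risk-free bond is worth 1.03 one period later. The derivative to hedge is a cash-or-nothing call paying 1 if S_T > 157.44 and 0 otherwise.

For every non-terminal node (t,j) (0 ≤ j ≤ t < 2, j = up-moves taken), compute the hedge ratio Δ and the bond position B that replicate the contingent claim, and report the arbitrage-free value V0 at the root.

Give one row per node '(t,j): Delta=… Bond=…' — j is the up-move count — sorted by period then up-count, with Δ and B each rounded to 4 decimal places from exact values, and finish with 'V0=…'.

Under the risk-neutral measure, an up-move has probability p* = (R−d)/(u−d) = 0.9143 and values discount at R = 1.03.
Terminal values V(2,·): V(2,0)=0.0000, V(2,1)=0.0000, V(2,2)=1.0000
(1,0): S=132.0600. Δ = (V_up−V_dn)/(S_up−S_dn) = (0.0000−0.0000)/(139.9836−93.7626) = 0.0000. V = [p*·0.0000 + (1−p*)·0.0000]/1.03 = 0.0000. B = V − Δ·S = 0.0000.
(1,1): S=197.1600. Δ = (V_up−V_dn)/(S_up−S_dn) = (1.0000−0.0000)/(208.9896−139.9836) = 0.0145. V = [p*·1.0000 + (1−p*)·0.0000]/1.03 = 0.8877. B = V − Δ·S = -1.9695.
(0,0): S=186.0000. Δ = (V_up−V_dn)/(S_up−S_dn) = (0.8877−0.0000)/(197.1600−132.0600) = 0.0136. V = [p*·0.8877 + (1−p*)·0.0000]/1.03 = 0.7879. B = V − Δ·S = -1.7482.
Root portfolio cost Δ·186+B reproduces V0=0.7879.

(0,0): Delta=0.0136 Bond=-1.7482
(1,0): Delta=0.0000 Bond=0.0000
(1,1): Delta=0.0145 Bond=-1.9695
V0=0.7879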